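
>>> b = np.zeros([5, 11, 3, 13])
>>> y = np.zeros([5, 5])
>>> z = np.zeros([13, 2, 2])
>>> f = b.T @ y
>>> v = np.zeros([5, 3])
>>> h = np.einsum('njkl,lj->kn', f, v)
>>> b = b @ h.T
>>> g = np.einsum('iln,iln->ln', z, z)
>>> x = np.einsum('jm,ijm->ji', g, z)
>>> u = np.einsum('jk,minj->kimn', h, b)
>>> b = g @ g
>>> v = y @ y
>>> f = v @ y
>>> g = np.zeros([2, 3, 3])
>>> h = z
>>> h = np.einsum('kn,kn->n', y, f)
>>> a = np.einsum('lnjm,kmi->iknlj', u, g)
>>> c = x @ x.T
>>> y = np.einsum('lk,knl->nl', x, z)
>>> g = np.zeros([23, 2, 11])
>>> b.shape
(2, 2)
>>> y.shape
(2, 2)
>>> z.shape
(13, 2, 2)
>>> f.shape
(5, 5)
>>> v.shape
(5, 5)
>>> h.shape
(5,)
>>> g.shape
(23, 2, 11)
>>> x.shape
(2, 13)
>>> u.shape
(13, 11, 5, 3)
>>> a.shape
(3, 2, 11, 13, 5)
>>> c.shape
(2, 2)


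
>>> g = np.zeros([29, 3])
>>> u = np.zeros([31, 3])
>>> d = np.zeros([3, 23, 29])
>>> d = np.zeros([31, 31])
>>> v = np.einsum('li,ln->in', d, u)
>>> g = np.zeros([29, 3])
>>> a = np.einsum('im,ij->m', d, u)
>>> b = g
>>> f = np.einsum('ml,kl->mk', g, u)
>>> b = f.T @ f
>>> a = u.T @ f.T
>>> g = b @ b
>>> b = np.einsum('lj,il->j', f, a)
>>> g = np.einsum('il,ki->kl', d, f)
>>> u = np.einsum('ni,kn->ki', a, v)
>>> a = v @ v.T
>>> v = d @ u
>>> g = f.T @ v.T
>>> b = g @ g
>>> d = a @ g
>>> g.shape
(31, 31)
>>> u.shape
(31, 29)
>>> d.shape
(31, 31)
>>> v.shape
(31, 29)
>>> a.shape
(31, 31)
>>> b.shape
(31, 31)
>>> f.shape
(29, 31)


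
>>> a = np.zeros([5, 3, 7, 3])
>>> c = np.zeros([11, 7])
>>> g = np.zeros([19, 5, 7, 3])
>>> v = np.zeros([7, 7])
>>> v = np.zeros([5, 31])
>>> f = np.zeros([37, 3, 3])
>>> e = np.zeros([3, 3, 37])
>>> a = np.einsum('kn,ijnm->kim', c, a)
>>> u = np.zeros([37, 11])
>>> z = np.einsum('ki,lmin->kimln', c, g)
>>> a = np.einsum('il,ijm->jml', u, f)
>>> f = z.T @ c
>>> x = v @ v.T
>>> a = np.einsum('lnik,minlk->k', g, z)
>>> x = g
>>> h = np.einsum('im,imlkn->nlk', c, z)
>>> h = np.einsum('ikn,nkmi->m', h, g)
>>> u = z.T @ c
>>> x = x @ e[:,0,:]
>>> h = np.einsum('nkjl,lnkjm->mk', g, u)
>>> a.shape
(3,)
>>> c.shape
(11, 7)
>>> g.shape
(19, 5, 7, 3)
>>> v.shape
(5, 31)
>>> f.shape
(3, 19, 5, 7, 7)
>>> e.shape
(3, 3, 37)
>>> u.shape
(3, 19, 5, 7, 7)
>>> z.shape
(11, 7, 5, 19, 3)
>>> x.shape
(19, 5, 7, 37)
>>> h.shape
(7, 5)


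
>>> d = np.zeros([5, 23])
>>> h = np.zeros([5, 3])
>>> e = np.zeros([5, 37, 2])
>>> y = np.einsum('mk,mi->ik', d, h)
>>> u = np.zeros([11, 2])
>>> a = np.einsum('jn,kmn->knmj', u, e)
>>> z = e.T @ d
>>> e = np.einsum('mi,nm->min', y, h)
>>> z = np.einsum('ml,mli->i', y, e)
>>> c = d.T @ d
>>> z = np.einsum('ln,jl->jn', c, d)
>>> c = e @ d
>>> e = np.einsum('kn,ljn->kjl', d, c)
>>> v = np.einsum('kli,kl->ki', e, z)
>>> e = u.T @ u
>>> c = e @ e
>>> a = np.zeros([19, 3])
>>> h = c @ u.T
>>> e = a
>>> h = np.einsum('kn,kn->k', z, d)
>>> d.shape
(5, 23)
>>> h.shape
(5,)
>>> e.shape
(19, 3)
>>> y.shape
(3, 23)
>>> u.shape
(11, 2)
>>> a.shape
(19, 3)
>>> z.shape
(5, 23)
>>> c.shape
(2, 2)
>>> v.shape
(5, 3)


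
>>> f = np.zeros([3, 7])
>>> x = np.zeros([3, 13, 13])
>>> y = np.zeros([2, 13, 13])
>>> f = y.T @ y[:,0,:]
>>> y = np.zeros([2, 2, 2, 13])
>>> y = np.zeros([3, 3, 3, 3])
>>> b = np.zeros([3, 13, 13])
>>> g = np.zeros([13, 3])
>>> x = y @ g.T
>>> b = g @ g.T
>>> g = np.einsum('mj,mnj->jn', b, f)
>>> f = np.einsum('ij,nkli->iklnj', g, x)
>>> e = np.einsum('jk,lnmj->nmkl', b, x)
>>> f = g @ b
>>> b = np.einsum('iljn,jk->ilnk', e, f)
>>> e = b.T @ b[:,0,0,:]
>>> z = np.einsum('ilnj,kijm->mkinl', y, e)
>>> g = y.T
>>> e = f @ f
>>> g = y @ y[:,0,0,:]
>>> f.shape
(13, 13)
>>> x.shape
(3, 3, 3, 13)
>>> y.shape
(3, 3, 3, 3)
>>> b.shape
(3, 3, 3, 13)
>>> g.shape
(3, 3, 3, 3)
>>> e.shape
(13, 13)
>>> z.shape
(13, 13, 3, 3, 3)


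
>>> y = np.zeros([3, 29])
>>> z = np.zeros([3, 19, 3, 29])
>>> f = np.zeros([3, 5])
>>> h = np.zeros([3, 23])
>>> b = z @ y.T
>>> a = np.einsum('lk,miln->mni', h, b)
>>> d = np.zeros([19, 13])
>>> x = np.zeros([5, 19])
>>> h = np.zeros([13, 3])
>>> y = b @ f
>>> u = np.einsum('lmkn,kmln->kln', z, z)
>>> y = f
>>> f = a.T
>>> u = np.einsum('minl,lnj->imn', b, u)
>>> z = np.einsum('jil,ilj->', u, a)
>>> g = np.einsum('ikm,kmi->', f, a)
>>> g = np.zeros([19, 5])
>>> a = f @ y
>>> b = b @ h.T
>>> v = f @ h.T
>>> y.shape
(3, 5)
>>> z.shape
()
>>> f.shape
(19, 3, 3)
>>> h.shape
(13, 3)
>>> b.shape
(3, 19, 3, 13)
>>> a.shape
(19, 3, 5)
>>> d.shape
(19, 13)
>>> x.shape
(5, 19)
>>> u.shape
(19, 3, 3)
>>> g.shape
(19, 5)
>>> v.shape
(19, 3, 13)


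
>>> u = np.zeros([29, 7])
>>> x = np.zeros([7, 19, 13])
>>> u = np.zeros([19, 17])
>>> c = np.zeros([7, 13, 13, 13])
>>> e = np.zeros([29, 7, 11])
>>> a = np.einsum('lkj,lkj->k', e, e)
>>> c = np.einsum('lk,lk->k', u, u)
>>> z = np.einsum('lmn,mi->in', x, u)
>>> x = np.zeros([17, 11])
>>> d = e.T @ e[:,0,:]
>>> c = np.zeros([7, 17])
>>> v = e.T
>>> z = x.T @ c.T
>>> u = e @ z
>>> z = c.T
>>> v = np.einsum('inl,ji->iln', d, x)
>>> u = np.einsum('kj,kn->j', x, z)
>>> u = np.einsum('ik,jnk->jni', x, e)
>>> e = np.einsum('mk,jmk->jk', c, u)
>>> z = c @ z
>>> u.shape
(29, 7, 17)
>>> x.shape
(17, 11)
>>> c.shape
(7, 17)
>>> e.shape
(29, 17)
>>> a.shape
(7,)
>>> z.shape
(7, 7)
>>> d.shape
(11, 7, 11)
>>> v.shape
(11, 11, 7)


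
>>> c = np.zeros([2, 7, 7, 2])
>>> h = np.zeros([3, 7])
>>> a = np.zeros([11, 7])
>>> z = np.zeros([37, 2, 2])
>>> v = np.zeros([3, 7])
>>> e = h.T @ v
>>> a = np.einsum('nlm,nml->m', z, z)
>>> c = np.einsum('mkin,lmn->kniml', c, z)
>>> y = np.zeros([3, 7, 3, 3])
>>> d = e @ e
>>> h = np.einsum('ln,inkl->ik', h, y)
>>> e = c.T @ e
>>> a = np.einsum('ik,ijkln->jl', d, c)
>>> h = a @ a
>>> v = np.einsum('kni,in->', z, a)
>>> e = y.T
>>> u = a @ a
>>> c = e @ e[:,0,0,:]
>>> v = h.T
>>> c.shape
(3, 3, 7, 3)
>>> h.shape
(2, 2)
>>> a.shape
(2, 2)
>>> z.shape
(37, 2, 2)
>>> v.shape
(2, 2)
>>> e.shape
(3, 3, 7, 3)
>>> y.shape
(3, 7, 3, 3)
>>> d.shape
(7, 7)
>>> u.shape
(2, 2)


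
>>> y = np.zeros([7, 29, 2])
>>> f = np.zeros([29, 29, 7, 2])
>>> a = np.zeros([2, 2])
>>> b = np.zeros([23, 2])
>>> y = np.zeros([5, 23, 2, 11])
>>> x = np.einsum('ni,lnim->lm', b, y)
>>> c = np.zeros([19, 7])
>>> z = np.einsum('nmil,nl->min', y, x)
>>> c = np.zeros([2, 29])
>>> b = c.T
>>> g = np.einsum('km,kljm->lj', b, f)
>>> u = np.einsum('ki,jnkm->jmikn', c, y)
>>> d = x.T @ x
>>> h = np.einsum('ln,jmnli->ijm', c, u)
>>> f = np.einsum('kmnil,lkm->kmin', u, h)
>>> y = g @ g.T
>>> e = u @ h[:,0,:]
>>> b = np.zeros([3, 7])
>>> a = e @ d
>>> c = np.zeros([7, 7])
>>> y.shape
(29, 29)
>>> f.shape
(5, 11, 2, 29)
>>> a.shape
(5, 11, 29, 2, 11)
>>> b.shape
(3, 7)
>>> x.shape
(5, 11)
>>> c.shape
(7, 7)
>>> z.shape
(23, 2, 5)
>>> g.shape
(29, 7)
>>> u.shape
(5, 11, 29, 2, 23)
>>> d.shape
(11, 11)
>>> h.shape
(23, 5, 11)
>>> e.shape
(5, 11, 29, 2, 11)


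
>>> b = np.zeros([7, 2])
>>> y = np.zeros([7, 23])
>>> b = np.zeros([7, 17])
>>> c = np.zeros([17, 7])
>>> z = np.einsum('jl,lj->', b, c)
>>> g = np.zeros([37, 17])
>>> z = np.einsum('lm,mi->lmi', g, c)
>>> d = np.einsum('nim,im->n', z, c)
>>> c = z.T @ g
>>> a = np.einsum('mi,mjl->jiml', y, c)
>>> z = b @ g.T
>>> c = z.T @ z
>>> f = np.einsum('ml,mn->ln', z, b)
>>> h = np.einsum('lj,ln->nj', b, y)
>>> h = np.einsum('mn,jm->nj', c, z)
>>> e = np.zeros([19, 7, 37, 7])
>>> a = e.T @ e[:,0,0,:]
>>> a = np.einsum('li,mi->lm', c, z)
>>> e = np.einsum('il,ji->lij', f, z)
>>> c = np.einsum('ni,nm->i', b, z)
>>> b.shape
(7, 17)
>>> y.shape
(7, 23)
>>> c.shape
(17,)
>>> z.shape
(7, 37)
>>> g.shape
(37, 17)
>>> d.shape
(37,)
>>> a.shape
(37, 7)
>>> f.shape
(37, 17)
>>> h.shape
(37, 7)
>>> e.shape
(17, 37, 7)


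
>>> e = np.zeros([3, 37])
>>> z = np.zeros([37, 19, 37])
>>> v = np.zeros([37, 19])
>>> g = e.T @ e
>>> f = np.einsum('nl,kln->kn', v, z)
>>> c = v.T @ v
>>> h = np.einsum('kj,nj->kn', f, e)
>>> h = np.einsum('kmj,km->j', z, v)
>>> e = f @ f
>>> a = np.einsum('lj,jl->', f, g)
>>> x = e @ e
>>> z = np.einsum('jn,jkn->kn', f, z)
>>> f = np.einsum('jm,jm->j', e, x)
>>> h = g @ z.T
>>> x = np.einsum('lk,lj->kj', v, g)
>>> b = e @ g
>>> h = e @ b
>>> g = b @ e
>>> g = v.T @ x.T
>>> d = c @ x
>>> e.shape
(37, 37)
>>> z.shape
(19, 37)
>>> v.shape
(37, 19)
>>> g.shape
(19, 19)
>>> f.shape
(37,)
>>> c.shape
(19, 19)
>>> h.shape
(37, 37)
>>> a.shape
()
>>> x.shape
(19, 37)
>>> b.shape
(37, 37)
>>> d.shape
(19, 37)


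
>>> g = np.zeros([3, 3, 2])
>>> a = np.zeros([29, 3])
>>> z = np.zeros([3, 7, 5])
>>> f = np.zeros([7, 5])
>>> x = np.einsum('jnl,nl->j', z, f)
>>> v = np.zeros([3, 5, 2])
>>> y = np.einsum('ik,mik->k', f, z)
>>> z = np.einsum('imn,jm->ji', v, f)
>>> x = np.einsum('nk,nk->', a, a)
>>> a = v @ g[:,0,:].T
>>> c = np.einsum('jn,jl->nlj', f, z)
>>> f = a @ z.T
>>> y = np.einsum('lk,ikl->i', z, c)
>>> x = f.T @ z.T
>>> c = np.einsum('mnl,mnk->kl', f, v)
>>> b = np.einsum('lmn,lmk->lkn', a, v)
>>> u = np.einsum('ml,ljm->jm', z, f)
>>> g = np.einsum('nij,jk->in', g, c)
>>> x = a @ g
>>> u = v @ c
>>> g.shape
(3, 3)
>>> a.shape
(3, 5, 3)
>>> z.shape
(7, 3)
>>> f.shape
(3, 5, 7)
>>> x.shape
(3, 5, 3)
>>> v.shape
(3, 5, 2)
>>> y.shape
(5,)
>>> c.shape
(2, 7)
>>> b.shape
(3, 2, 3)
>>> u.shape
(3, 5, 7)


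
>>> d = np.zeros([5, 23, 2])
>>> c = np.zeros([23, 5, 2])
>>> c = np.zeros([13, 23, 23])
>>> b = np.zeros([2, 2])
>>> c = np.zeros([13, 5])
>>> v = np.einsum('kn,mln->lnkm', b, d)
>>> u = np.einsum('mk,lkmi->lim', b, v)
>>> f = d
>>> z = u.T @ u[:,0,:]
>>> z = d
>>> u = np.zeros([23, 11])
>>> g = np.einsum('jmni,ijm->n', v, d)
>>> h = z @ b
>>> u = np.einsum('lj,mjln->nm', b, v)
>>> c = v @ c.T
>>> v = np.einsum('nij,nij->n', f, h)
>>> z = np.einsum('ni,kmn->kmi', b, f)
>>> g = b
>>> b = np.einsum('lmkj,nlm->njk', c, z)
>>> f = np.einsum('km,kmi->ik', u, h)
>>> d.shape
(5, 23, 2)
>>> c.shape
(23, 2, 2, 13)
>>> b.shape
(5, 13, 2)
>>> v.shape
(5,)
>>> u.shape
(5, 23)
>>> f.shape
(2, 5)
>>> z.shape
(5, 23, 2)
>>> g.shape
(2, 2)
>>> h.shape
(5, 23, 2)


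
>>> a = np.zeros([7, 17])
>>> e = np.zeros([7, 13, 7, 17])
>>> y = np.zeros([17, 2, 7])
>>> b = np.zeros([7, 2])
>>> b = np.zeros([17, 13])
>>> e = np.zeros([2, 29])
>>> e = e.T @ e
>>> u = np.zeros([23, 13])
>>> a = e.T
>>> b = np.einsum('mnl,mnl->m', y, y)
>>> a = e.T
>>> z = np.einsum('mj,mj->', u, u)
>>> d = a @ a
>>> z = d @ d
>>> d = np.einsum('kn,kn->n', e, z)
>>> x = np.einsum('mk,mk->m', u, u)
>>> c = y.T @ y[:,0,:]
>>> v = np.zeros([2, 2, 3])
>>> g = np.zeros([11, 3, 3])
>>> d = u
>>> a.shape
(29, 29)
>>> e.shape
(29, 29)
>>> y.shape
(17, 2, 7)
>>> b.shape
(17,)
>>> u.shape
(23, 13)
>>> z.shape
(29, 29)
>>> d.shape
(23, 13)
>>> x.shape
(23,)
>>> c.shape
(7, 2, 7)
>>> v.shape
(2, 2, 3)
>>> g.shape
(11, 3, 3)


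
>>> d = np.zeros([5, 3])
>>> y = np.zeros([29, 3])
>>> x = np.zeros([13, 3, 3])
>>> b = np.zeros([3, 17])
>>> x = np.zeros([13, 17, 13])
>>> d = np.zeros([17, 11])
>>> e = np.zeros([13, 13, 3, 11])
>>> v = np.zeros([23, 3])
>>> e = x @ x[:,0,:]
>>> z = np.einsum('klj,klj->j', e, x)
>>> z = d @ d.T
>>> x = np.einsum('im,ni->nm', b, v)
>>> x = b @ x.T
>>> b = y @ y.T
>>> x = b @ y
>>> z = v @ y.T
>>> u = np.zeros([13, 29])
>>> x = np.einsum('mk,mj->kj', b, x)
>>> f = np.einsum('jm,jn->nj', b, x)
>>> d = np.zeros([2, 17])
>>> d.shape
(2, 17)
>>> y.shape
(29, 3)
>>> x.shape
(29, 3)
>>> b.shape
(29, 29)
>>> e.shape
(13, 17, 13)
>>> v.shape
(23, 3)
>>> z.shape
(23, 29)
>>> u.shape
(13, 29)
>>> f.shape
(3, 29)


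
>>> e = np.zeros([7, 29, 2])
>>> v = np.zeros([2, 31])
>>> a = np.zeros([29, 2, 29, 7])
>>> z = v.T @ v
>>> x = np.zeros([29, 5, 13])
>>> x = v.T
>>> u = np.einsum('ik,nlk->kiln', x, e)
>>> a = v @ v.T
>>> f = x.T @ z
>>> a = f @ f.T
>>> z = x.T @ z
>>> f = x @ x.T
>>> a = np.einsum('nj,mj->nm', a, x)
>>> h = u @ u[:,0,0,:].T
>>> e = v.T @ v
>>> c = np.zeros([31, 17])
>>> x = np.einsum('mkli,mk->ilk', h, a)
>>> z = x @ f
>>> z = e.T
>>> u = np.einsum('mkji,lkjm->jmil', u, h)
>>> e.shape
(31, 31)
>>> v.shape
(2, 31)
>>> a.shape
(2, 31)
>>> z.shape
(31, 31)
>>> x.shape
(2, 29, 31)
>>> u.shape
(29, 2, 7, 2)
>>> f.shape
(31, 31)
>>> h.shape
(2, 31, 29, 2)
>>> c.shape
(31, 17)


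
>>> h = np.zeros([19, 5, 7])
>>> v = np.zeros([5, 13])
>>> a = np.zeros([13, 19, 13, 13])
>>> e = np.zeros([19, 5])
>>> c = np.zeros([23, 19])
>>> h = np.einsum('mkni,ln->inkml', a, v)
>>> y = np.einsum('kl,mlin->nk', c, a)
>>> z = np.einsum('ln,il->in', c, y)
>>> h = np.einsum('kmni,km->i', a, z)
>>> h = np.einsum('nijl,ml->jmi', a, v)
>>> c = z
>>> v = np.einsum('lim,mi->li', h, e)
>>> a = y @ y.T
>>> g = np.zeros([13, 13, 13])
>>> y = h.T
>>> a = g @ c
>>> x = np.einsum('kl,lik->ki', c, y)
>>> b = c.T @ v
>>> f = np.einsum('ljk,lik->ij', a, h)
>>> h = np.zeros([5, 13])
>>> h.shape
(5, 13)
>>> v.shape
(13, 5)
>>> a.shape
(13, 13, 19)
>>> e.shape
(19, 5)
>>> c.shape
(13, 19)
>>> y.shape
(19, 5, 13)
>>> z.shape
(13, 19)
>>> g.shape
(13, 13, 13)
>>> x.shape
(13, 5)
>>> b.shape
(19, 5)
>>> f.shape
(5, 13)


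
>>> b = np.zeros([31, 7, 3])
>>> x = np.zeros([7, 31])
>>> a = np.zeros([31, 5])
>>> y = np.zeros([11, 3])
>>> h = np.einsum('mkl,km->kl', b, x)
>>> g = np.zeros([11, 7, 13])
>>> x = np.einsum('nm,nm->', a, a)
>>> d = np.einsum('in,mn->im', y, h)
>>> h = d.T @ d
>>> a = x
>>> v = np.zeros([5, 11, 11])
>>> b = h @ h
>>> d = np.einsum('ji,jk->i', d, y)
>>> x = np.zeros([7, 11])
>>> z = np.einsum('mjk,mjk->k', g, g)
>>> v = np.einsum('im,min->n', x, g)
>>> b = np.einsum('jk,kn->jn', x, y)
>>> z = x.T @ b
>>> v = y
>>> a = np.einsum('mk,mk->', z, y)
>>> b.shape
(7, 3)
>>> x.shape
(7, 11)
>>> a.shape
()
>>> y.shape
(11, 3)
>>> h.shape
(7, 7)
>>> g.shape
(11, 7, 13)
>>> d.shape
(7,)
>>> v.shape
(11, 3)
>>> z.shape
(11, 3)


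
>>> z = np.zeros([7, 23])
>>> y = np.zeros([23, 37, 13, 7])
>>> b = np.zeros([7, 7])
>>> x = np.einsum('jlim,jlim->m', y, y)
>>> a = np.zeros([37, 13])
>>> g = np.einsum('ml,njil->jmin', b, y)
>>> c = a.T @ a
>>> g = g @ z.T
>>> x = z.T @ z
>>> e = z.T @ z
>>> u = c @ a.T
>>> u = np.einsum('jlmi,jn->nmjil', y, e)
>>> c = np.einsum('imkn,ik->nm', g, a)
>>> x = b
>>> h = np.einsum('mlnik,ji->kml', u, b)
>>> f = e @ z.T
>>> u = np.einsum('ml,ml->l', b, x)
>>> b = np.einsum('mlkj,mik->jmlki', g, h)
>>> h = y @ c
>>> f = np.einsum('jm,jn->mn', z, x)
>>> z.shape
(7, 23)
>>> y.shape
(23, 37, 13, 7)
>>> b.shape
(7, 37, 7, 13, 23)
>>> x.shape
(7, 7)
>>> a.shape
(37, 13)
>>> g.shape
(37, 7, 13, 7)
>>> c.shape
(7, 7)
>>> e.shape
(23, 23)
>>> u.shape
(7,)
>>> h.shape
(23, 37, 13, 7)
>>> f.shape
(23, 7)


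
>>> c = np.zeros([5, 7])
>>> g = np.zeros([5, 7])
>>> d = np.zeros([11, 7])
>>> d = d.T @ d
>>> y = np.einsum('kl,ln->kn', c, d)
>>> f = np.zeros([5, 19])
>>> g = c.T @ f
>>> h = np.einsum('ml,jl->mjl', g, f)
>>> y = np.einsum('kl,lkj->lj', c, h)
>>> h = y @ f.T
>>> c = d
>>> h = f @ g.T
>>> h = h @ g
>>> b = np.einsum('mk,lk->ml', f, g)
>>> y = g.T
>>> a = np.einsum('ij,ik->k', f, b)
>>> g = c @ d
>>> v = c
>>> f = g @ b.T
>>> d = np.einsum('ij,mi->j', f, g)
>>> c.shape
(7, 7)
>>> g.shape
(7, 7)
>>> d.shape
(5,)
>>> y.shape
(19, 7)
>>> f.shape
(7, 5)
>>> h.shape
(5, 19)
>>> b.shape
(5, 7)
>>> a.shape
(7,)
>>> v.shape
(7, 7)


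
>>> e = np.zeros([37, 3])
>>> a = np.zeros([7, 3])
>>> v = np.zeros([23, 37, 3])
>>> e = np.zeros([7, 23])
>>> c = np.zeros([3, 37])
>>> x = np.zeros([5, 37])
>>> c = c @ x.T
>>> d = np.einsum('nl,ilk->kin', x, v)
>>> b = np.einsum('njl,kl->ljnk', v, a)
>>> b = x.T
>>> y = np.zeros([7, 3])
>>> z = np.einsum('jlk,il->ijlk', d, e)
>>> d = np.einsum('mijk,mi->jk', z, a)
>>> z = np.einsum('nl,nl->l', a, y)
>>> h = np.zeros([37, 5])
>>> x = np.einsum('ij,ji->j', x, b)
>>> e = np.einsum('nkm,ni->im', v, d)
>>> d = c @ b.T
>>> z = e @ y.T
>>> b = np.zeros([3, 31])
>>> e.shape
(5, 3)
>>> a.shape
(7, 3)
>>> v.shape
(23, 37, 3)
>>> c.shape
(3, 5)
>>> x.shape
(37,)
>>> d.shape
(3, 37)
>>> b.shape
(3, 31)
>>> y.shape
(7, 3)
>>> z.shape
(5, 7)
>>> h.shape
(37, 5)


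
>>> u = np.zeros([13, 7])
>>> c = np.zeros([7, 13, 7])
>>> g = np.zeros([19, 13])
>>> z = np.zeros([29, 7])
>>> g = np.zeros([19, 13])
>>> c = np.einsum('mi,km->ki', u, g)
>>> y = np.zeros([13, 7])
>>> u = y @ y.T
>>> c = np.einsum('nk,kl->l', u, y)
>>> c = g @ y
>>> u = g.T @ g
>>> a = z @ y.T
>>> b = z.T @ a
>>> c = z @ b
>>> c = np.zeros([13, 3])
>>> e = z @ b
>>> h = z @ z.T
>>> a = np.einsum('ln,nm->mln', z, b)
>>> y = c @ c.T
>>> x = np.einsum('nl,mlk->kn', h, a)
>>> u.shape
(13, 13)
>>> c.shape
(13, 3)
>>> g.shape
(19, 13)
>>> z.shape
(29, 7)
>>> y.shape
(13, 13)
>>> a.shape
(13, 29, 7)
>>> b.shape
(7, 13)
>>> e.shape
(29, 13)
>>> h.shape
(29, 29)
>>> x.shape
(7, 29)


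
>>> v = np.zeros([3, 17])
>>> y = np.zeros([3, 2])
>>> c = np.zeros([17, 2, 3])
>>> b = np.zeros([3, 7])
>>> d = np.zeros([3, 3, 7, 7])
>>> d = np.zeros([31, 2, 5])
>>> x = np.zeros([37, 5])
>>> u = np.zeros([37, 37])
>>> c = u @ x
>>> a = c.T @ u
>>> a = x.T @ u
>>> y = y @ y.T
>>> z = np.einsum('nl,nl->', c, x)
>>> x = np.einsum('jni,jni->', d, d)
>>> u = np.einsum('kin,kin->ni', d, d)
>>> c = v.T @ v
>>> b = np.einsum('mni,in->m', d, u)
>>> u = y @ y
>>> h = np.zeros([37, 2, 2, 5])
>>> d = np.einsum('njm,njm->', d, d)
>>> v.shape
(3, 17)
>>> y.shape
(3, 3)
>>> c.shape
(17, 17)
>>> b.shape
(31,)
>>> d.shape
()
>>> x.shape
()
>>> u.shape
(3, 3)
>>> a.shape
(5, 37)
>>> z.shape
()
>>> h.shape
(37, 2, 2, 5)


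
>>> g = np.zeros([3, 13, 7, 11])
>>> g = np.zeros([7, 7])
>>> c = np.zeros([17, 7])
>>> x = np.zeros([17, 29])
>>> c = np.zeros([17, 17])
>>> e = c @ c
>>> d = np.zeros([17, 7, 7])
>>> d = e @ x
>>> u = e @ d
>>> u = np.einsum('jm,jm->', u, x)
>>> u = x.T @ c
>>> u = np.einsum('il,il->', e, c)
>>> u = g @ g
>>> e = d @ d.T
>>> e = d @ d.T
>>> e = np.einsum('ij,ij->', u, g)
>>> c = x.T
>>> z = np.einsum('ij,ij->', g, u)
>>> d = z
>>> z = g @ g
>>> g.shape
(7, 7)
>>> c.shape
(29, 17)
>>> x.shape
(17, 29)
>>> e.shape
()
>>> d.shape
()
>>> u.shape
(7, 7)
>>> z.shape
(7, 7)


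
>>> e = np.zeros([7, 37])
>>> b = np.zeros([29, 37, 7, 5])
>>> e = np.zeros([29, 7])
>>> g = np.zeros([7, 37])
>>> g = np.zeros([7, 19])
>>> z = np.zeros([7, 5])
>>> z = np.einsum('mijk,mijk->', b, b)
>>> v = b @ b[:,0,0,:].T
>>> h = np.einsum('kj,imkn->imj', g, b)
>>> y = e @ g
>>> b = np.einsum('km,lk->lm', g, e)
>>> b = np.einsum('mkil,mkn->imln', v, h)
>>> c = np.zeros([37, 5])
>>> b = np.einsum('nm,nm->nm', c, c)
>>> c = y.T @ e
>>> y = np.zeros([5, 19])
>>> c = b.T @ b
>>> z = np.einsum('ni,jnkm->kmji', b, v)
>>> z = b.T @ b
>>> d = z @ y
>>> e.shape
(29, 7)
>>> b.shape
(37, 5)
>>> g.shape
(7, 19)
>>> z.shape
(5, 5)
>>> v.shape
(29, 37, 7, 29)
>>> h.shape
(29, 37, 19)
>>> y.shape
(5, 19)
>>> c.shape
(5, 5)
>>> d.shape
(5, 19)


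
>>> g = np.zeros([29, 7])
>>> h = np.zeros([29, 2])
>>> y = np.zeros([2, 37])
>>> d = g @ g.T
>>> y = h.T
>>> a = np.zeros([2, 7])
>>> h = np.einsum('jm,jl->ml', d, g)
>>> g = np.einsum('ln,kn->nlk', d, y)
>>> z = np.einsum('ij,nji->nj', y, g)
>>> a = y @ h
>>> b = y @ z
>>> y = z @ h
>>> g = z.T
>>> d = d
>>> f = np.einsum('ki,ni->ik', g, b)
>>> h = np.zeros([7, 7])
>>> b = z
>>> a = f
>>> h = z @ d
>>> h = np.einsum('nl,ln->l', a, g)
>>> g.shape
(29, 29)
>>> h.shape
(29,)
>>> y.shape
(29, 7)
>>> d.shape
(29, 29)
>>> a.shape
(29, 29)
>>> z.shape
(29, 29)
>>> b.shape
(29, 29)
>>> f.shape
(29, 29)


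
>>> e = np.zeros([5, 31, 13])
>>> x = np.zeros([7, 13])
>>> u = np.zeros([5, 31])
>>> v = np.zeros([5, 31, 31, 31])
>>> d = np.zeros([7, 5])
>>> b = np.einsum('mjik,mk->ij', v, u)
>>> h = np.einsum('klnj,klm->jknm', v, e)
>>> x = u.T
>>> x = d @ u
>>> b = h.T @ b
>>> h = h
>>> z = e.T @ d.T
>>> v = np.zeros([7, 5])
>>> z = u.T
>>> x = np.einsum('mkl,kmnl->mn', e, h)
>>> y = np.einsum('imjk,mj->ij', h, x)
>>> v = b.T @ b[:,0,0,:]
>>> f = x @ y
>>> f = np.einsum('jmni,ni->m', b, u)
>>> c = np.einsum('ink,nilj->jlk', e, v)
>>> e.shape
(5, 31, 13)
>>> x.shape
(5, 31)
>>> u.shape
(5, 31)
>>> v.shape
(31, 5, 31, 31)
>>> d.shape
(7, 5)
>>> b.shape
(13, 31, 5, 31)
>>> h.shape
(31, 5, 31, 13)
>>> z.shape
(31, 5)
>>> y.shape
(31, 31)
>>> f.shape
(31,)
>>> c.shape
(31, 31, 13)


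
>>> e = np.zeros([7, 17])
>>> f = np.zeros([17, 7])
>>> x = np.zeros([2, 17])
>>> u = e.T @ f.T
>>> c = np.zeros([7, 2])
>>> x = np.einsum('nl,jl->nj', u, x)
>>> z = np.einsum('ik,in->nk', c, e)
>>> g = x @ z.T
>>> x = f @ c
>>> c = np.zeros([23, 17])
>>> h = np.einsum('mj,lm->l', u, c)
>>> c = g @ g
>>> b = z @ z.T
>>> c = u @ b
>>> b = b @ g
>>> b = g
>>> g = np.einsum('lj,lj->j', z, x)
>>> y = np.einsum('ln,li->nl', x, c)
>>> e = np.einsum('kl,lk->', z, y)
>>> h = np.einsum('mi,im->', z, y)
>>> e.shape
()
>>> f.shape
(17, 7)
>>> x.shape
(17, 2)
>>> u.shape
(17, 17)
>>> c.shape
(17, 17)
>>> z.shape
(17, 2)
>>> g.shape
(2,)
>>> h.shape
()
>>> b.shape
(17, 17)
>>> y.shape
(2, 17)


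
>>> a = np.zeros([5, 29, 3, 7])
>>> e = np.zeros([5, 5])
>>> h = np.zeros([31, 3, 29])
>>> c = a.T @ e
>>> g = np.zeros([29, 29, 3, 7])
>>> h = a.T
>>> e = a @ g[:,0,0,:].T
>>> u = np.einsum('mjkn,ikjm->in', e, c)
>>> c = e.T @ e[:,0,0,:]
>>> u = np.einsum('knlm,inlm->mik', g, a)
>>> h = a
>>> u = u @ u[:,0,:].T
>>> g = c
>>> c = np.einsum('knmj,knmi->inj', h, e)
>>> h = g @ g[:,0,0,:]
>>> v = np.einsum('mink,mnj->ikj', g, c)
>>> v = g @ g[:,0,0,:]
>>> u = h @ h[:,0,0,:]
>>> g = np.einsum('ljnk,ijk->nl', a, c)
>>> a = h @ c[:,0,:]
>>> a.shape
(29, 3, 29, 7)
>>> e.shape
(5, 29, 3, 29)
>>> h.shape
(29, 3, 29, 29)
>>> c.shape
(29, 29, 7)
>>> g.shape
(3, 5)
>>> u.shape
(29, 3, 29, 29)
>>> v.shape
(29, 3, 29, 29)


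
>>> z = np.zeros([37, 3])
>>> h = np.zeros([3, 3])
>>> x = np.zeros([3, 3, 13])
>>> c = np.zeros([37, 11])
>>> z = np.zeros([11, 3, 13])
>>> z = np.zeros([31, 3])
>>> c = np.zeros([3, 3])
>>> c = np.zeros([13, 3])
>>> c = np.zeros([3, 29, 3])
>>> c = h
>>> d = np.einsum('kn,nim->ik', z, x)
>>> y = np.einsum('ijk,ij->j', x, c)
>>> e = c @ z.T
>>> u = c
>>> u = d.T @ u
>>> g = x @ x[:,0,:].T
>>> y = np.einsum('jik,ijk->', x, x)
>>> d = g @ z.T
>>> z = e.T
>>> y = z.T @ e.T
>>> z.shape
(31, 3)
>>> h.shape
(3, 3)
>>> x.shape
(3, 3, 13)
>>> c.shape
(3, 3)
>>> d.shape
(3, 3, 31)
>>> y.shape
(3, 3)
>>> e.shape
(3, 31)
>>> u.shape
(31, 3)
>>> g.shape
(3, 3, 3)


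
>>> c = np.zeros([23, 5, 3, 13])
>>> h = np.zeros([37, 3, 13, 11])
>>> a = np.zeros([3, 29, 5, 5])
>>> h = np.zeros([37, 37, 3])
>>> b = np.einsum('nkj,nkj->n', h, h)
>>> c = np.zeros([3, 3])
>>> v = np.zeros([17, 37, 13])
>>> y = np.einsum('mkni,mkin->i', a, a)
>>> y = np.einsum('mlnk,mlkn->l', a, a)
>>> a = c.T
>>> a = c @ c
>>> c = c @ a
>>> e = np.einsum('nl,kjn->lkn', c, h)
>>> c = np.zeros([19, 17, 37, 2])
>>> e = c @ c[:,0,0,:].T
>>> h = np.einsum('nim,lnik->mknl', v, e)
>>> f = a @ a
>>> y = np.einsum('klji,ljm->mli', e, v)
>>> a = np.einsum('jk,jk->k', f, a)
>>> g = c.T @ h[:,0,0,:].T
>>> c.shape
(19, 17, 37, 2)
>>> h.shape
(13, 19, 17, 19)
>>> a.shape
(3,)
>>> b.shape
(37,)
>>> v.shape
(17, 37, 13)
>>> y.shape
(13, 17, 19)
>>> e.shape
(19, 17, 37, 19)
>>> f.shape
(3, 3)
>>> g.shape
(2, 37, 17, 13)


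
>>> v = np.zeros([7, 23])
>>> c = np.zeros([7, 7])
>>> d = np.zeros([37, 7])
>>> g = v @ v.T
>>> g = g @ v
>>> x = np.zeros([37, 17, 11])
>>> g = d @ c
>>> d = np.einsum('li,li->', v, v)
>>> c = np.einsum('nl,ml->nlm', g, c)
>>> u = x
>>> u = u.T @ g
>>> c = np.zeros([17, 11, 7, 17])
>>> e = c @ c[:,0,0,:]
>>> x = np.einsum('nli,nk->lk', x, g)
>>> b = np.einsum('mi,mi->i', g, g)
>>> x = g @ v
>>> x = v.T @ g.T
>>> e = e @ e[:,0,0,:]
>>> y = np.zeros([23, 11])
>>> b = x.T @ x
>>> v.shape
(7, 23)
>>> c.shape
(17, 11, 7, 17)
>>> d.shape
()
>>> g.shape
(37, 7)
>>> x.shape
(23, 37)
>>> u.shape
(11, 17, 7)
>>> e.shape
(17, 11, 7, 17)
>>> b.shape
(37, 37)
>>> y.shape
(23, 11)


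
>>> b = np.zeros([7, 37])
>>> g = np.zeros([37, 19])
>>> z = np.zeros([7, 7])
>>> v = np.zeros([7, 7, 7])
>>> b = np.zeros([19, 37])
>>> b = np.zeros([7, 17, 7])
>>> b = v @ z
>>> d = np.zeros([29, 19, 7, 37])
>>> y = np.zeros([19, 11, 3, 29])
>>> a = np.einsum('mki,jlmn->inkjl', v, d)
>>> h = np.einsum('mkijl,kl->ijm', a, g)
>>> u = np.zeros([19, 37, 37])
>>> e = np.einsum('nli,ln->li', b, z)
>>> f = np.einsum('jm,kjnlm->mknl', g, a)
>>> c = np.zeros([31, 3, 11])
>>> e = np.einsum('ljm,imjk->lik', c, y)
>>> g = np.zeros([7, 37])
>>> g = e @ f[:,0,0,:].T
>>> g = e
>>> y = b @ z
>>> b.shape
(7, 7, 7)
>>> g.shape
(31, 19, 29)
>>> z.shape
(7, 7)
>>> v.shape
(7, 7, 7)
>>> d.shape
(29, 19, 7, 37)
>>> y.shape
(7, 7, 7)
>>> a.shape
(7, 37, 7, 29, 19)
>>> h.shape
(7, 29, 7)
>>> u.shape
(19, 37, 37)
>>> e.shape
(31, 19, 29)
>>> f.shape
(19, 7, 7, 29)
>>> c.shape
(31, 3, 11)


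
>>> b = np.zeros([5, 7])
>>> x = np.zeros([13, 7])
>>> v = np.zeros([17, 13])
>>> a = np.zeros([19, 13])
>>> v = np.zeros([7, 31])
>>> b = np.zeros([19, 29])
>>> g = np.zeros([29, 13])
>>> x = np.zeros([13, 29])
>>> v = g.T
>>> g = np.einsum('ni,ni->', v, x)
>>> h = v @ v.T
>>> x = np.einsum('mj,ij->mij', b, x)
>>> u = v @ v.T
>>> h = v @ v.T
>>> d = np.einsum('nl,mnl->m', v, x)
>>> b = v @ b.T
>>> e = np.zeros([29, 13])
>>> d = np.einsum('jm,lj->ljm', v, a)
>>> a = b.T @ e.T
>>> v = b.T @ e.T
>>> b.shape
(13, 19)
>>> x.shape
(19, 13, 29)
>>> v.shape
(19, 29)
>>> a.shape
(19, 29)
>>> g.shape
()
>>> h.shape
(13, 13)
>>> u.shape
(13, 13)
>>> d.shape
(19, 13, 29)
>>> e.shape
(29, 13)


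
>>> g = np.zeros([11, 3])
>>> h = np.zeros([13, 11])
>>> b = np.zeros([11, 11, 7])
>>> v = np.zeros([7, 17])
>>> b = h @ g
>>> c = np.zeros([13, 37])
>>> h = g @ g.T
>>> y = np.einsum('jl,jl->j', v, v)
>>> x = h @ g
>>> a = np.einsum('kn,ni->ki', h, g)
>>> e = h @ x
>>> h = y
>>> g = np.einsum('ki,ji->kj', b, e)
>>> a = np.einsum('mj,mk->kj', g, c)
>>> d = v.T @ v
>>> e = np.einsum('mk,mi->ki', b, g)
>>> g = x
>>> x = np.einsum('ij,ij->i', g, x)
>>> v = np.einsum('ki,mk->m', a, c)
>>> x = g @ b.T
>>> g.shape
(11, 3)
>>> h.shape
(7,)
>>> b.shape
(13, 3)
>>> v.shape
(13,)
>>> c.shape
(13, 37)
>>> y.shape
(7,)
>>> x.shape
(11, 13)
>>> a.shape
(37, 11)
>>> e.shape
(3, 11)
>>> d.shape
(17, 17)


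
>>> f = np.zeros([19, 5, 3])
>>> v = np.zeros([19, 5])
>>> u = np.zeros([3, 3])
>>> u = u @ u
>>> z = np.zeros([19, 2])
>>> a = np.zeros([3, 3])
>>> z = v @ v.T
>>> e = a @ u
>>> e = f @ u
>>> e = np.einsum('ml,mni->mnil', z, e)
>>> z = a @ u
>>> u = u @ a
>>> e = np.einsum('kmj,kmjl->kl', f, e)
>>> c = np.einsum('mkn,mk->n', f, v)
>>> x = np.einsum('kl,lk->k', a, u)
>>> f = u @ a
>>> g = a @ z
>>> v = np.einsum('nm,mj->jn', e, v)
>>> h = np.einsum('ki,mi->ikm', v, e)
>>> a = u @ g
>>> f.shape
(3, 3)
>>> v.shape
(5, 19)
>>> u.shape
(3, 3)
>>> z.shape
(3, 3)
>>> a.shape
(3, 3)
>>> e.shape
(19, 19)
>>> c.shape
(3,)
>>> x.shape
(3,)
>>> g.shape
(3, 3)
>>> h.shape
(19, 5, 19)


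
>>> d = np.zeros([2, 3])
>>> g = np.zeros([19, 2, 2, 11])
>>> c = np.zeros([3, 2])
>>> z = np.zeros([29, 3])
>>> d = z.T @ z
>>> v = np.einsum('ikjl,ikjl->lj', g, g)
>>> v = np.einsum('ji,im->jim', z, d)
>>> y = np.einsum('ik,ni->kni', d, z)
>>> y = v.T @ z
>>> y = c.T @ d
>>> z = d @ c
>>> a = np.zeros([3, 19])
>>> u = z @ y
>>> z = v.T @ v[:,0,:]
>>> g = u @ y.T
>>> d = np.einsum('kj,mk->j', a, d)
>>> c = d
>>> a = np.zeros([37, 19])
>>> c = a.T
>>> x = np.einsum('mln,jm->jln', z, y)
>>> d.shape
(19,)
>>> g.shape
(3, 2)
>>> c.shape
(19, 37)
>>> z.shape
(3, 3, 3)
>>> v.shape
(29, 3, 3)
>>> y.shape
(2, 3)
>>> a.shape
(37, 19)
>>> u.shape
(3, 3)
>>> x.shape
(2, 3, 3)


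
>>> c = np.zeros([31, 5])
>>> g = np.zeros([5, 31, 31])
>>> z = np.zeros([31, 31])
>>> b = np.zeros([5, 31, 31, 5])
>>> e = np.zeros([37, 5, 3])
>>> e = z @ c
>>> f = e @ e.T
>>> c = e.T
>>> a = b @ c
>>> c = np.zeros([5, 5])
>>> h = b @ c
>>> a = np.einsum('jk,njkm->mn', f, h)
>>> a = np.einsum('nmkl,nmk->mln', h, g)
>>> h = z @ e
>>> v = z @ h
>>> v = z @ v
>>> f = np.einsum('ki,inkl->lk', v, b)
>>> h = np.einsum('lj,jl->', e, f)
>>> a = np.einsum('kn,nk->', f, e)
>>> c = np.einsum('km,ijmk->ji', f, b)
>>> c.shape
(31, 5)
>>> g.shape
(5, 31, 31)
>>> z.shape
(31, 31)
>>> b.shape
(5, 31, 31, 5)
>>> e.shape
(31, 5)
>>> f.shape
(5, 31)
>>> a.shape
()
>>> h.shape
()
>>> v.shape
(31, 5)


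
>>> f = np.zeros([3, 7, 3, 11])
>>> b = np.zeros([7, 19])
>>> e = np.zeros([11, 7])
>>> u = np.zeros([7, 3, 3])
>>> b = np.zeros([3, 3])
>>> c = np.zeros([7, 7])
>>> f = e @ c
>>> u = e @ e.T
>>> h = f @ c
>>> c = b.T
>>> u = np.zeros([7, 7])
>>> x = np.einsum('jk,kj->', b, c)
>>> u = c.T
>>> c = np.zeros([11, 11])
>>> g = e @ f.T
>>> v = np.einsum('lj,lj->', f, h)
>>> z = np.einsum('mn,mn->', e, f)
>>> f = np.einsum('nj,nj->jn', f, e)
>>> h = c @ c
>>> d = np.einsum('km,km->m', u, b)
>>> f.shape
(7, 11)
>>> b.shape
(3, 3)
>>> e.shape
(11, 7)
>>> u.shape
(3, 3)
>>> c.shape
(11, 11)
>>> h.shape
(11, 11)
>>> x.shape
()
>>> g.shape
(11, 11)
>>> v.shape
()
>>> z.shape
()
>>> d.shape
(3,)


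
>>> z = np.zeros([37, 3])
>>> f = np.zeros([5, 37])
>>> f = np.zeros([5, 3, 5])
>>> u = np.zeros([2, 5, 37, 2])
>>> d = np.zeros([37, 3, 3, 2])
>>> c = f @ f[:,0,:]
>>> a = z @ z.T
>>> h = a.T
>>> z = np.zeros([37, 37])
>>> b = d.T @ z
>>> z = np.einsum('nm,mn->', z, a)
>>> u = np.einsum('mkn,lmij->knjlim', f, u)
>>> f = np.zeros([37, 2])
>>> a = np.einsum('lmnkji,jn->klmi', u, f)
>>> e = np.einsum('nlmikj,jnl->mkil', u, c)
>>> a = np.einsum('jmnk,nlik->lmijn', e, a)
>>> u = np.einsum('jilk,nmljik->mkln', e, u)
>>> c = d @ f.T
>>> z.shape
()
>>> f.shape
(37, 2)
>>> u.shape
(5, 5, 2, 3)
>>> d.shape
(37, 3, 3, 2)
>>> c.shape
(37, 3, 3, 37)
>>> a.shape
(3, 37, 5, 2, 2)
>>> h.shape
(37, 37)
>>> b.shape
(2, 3, 3, 37)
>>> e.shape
(2, 37, 2, 5)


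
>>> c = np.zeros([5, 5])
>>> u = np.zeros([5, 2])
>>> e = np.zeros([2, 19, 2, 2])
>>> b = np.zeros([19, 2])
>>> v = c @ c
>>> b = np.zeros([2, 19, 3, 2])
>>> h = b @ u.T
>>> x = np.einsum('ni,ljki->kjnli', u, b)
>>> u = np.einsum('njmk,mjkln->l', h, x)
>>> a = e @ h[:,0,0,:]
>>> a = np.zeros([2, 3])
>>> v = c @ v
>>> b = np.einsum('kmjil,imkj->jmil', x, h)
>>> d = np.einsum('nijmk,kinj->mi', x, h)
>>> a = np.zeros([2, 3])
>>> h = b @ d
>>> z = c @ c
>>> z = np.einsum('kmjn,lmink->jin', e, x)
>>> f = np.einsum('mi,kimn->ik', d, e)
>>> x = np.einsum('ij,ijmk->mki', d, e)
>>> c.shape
(5, 5)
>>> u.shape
(2,)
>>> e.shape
(2, 19, 2, 2)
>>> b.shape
(5, 19, 2, 2)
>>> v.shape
(5, 5)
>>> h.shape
(5, 19, 2, 19)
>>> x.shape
(2, 2, 2)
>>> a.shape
(2, 3)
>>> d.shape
(2, 19)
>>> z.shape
(2, 5, 2)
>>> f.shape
(19, 2)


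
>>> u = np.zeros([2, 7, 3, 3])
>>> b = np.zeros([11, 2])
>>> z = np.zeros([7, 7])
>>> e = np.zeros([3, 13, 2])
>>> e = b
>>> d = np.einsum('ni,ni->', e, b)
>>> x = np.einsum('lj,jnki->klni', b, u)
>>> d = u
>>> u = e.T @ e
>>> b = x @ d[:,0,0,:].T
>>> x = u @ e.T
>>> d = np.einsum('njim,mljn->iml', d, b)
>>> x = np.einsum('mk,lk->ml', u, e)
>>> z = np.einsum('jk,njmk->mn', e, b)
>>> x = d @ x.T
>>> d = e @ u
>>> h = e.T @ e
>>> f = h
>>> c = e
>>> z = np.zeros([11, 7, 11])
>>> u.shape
(2, 2)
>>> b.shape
(3, 11, 7, 2)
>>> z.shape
(11, 7, 11)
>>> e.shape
(11, 2)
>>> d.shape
(11, 2)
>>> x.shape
(3, 3, 2)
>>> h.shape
(2, 2)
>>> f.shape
(2, 2)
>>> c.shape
(11, 2)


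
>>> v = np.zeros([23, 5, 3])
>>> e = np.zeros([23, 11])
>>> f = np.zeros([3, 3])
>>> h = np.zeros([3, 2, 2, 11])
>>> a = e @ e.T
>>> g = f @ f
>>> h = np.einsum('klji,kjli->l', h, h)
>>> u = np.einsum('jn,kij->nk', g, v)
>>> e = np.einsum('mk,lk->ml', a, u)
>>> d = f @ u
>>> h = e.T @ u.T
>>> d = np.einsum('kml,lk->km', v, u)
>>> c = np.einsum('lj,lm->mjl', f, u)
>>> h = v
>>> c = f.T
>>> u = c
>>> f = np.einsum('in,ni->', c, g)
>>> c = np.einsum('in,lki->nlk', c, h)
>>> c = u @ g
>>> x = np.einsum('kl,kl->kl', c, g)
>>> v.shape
(23, 5, 3)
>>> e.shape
(23, 3)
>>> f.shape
()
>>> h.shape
(23, 5, 3)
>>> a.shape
(23, 23)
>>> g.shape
(3, 3)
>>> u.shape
(3, 3)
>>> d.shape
(23, 5)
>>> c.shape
(3, 3)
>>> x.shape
(3, 3)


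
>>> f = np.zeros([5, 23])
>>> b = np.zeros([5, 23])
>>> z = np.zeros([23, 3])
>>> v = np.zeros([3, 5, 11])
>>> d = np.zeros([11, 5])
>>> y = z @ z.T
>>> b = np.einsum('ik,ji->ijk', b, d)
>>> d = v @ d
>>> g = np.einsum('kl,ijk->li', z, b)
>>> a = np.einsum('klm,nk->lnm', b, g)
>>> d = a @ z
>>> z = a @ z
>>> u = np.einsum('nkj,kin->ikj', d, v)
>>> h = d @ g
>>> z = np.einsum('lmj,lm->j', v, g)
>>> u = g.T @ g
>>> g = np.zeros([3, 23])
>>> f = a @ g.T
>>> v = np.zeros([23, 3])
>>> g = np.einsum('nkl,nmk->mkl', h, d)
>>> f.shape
(11, 3, 3)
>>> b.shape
(5, 11, 23)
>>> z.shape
(11,)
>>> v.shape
(23, 3)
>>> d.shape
(11, 3, 3)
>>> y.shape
(23, 23)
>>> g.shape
(3, 3, 5)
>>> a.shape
(11, 3, 23)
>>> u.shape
(5, 5)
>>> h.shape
(11, 3, 5)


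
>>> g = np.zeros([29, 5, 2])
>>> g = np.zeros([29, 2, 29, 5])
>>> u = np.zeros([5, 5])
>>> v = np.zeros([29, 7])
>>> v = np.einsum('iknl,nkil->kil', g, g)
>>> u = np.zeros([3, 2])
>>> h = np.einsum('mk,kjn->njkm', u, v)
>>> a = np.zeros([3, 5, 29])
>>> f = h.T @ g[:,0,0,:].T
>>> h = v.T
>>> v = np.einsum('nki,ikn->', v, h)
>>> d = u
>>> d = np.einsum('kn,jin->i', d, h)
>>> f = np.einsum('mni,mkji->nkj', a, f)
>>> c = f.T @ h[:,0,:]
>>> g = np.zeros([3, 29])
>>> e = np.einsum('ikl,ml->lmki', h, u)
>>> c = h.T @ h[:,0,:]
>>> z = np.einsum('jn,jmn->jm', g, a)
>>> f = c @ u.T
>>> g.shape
(3, 29)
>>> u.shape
(3, 2)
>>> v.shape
()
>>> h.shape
(5, 29, 2)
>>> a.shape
(3, 5, 29)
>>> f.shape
(2, 29, 3)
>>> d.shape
(29,)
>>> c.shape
(2, 29, 2)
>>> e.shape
(2, 3, 29, 5)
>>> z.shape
(3, 5)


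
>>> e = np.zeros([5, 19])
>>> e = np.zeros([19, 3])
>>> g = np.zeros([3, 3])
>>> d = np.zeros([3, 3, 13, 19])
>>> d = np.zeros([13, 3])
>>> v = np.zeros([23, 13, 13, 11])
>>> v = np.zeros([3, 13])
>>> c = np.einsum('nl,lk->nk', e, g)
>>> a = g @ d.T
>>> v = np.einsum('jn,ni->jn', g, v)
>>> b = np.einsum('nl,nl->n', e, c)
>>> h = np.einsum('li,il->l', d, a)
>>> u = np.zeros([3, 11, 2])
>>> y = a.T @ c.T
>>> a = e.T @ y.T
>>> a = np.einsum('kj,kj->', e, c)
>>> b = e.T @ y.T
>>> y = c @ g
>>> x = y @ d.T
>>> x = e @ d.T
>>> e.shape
(19, 3)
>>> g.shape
(3, 3)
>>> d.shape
(13, 3)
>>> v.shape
(3, 3)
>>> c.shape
(19, 3)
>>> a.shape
()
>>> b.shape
(3, 13)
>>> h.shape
(13,)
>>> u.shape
(3, 11, 2)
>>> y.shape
(19, 3)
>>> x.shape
(19, 13)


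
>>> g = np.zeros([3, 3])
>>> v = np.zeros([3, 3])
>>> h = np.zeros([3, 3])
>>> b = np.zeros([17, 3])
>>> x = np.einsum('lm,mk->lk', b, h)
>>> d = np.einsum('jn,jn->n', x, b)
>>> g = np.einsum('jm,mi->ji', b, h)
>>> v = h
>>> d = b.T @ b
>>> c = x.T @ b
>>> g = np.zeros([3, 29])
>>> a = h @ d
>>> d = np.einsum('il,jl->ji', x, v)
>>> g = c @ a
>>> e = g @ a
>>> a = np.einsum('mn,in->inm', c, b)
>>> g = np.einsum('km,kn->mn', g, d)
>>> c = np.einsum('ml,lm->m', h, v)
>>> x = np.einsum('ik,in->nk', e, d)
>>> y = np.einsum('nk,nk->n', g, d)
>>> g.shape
(3, 17)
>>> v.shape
(3, 3)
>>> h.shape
(3, 3)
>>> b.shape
(17, 3)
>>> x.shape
(17, 3)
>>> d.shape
(3, 17)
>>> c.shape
(3,)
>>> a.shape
(17, 3, 3)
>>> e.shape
(3, 3)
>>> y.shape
(3,)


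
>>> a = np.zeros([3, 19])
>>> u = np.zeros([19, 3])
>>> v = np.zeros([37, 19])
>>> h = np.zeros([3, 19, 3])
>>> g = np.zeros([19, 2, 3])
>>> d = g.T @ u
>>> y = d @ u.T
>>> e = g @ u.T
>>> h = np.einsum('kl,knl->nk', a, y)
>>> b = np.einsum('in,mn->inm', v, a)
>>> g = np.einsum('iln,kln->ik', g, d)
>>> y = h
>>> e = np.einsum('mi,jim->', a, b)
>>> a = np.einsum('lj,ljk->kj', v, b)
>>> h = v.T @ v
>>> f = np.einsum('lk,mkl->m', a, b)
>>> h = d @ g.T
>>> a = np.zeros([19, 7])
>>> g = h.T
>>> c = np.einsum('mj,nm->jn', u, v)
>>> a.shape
(19, 7)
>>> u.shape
(19, 3)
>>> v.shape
(37, 19)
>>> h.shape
(3, 2, 19)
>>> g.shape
(19, 2, 3)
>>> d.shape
(3, 2, 3)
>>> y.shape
(2, 3)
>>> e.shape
()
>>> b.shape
(37, 19, 3)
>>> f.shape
(37,)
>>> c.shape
(3, 37)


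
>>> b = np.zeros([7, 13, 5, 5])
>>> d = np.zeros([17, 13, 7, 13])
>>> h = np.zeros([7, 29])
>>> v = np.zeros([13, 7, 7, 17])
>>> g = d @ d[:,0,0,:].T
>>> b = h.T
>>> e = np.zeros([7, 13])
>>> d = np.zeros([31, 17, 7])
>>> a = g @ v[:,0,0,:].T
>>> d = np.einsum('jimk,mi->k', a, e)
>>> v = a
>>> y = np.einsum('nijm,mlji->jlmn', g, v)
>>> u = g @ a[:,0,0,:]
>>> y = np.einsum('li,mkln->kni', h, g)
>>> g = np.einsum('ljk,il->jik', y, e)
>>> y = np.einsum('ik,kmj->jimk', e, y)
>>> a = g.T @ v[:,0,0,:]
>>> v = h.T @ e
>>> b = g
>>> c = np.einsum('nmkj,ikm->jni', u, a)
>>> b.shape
(17, 7, 29)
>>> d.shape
(13,)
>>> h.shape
(7, 29)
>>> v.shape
(29, 13)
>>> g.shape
(17, 7, 29)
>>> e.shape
(7, 13)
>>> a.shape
(29, 7, 13)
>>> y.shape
(29, 7, 17, 13)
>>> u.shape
(17, 13, 7, 13)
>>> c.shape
(13, 17, 29)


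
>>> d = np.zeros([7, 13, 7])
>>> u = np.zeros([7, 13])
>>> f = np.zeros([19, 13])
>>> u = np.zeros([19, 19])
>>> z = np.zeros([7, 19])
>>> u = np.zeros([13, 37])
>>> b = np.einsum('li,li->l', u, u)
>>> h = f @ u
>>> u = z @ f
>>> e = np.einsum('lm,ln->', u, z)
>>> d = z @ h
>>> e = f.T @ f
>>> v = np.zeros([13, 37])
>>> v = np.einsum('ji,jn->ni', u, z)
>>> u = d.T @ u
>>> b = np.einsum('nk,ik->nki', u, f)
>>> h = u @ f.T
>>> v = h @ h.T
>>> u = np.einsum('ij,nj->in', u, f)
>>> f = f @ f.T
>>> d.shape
(7, 37)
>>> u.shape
(37, 19)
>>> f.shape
(19, 19)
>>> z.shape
(7, 19)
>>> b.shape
(37, 13, 19)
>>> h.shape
(37, 19)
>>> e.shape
(13, 13)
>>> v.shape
(37, 37)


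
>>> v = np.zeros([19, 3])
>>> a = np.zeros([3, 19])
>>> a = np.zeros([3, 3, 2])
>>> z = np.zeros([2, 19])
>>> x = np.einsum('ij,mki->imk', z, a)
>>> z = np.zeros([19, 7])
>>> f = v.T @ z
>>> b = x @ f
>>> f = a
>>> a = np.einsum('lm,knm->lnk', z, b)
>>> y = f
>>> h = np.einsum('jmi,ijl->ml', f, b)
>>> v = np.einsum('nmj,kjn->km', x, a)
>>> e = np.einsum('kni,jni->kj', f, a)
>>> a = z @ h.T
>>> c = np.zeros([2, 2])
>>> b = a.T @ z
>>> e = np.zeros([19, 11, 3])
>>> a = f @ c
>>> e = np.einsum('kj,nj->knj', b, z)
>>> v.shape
(19, 3)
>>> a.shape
(3, 3, 2)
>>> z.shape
(19, 7)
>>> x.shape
(2, 3, 3)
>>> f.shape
(3, 3, 2)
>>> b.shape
(3, 7)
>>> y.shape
(3, 3, 2)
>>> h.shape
(3, 7)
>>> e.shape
(3, 19, 7)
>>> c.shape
(2, 2)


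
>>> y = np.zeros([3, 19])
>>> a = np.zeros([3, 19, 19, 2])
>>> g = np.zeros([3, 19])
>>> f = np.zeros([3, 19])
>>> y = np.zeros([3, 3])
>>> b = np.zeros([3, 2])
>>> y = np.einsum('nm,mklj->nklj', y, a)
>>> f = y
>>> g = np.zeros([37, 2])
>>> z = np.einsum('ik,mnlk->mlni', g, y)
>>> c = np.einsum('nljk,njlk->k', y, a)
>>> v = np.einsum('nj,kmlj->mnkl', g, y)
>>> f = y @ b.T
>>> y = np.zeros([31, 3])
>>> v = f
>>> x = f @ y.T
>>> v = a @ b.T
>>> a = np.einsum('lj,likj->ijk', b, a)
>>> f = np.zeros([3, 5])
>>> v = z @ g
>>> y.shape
(31, 3)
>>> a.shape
(19, 2, 19)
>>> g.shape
(37, 2)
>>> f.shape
(3, 5)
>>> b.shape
(3, 2)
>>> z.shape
(3, 19, 19, 37)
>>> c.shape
(2,)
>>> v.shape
(3, 19, 19, 2)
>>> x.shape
(3, 19, 19, 31)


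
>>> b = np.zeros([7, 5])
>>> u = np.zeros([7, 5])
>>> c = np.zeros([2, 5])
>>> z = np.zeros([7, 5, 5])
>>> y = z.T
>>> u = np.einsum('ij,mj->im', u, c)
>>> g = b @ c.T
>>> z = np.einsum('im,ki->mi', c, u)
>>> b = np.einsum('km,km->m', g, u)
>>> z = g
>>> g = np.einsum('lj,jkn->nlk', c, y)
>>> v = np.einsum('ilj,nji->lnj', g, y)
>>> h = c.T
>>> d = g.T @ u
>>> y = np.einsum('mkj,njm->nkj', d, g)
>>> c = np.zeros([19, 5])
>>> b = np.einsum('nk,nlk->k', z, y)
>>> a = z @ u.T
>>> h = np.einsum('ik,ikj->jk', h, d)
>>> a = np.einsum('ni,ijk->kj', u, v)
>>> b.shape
(2,)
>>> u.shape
(7, 2)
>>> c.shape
(19, 5)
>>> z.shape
(7, 2)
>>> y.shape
(7, 2, 2)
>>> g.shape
(7, 2, 5)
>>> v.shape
(2, 5, 5)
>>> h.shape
(2, 2)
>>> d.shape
(5, 2, 2)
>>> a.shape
(5, 5)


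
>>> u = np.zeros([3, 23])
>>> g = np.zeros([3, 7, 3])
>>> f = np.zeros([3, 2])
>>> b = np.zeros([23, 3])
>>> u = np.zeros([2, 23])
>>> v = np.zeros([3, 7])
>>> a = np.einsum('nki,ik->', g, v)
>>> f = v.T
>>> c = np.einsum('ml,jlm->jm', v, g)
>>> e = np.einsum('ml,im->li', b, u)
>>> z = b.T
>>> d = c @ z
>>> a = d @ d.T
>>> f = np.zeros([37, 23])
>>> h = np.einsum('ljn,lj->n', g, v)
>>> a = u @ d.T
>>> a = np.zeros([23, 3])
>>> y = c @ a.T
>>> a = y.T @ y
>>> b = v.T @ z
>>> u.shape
(2, 23)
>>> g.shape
(3, 7, 3)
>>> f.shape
(37, 23)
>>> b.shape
(7, 23)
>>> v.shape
(3, 7)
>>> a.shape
(23, 23)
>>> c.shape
(3, 3)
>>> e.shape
(3, 2)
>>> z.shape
(3, 23)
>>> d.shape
(3, 23)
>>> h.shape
(3,)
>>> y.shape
(3, 23)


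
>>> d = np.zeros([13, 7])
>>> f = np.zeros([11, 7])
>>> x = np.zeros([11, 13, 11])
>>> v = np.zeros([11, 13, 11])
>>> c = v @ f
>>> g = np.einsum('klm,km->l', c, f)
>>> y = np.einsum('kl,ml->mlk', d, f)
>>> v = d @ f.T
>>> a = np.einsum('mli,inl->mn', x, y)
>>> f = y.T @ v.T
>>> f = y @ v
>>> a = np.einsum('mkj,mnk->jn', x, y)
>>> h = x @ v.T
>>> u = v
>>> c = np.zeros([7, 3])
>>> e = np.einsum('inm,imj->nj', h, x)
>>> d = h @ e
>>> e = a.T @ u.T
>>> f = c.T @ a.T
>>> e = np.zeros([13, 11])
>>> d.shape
(11, 13, 11)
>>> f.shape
(3, 11)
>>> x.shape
(11, 13, 11)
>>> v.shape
(13, 11)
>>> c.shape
(7, 3)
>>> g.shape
(13,)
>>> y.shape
(11, 7, 13)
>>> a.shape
(11, 7)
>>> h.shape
(11, 13, 13)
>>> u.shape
(13, 11)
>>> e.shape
(13, 11)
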